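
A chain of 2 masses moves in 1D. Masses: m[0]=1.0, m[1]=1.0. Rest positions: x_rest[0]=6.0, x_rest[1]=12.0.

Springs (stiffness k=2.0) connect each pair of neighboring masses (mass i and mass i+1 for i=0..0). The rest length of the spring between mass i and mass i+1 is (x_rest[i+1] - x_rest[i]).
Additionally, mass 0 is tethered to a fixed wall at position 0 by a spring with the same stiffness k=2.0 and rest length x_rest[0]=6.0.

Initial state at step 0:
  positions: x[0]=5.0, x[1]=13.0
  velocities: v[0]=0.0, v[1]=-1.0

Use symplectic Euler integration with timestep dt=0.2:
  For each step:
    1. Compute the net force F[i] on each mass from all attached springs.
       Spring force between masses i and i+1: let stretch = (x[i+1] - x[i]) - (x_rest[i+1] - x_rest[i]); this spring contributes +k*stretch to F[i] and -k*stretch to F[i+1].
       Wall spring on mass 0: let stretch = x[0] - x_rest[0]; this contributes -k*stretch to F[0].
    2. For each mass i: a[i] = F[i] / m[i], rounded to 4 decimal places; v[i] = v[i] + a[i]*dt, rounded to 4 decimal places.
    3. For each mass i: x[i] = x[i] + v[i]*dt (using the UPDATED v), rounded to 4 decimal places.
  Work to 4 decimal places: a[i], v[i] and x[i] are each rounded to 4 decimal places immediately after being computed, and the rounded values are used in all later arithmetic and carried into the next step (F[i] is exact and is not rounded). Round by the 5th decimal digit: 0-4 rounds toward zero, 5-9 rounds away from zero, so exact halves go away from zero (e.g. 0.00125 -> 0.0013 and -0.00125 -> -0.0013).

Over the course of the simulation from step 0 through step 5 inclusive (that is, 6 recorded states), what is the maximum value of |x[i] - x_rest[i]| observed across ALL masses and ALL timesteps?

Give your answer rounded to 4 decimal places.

Answer: 1.1839

Derivation:
Step 0: x=[5.0000 13.0000] v=[0.0000 -1.0000]
Step 1: x=[5.2400 12.6400] v=[1.2000 -1.8000]
Step 2: x=[5.6528 12.1680] v=[2.0640 -2.3600]
Step 3: x=[6.1346 11.6548] v=[2.4090 -2.5661]
Step 4: x=[6.5672 11.1800] v=[2.1632 -2.3742]
Step 5: x=[6.8435 10.8161] v=[1.3814 -1.8193]
Max displacement = 1.1839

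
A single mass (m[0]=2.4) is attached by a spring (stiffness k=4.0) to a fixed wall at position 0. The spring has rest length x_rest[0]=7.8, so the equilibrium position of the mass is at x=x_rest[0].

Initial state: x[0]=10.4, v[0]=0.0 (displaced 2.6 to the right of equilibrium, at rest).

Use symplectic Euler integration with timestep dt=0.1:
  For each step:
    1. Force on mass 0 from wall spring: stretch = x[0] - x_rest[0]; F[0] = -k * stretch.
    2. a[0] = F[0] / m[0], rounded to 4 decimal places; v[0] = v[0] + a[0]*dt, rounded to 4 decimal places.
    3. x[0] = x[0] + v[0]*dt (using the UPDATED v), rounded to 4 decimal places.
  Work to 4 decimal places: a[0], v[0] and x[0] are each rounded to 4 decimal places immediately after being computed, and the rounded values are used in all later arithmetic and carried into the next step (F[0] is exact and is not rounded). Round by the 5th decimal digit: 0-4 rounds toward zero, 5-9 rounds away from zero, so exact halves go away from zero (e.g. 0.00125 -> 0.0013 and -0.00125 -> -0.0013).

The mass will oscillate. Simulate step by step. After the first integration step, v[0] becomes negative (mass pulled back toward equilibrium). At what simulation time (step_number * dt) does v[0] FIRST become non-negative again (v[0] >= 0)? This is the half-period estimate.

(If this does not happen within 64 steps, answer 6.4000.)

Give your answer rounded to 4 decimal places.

Step 0: x=[10.4000] v=[0.0000]
Step 1: x=[10.3567] v=[-0.4333]
Step 2: x=[10.2708] v=[-0.8594]
Step 3: x=[10.1437] v=[-1.2712]
Step 4: x=[9.9775] v=[-1.6618]
Step 5: x=[9.7750] v=[-2.0247]
Step 6: x=[9.5396] v=[-2.3539]
Step 7: x=[9.2752] v=[-2.6438]
Step 8: x=[8.9862] v=[-2.8897]
Step 9: x=[8.6775] v=[-3.0874]
Step 10: x=[8.3541] v=[-3.2337]
Step 11: x=[8.0215] v=[-3.3261]
Step 12: x=[7.6852] v=[-3.3630]
Step 13: x=[7.3508] v=[-3.3439]
Step 14: x=[7.0239] v=[-3.2690]
Step 15: x=[6.7099] v=[-3.1397]
Step 16: x=[6.4141] v=[-2.9580]
Step 17: x=[6.1414] v=[-2.7270]
Step 18: x=[5.8963] v=[-2.4506]
Step 19: x=[5.6830] v=[-2.1333]
Step 20: x=[5.5050] v=[-1.7805]
Step 21: x=[5.3652] v=[-1.3980]
Step 22: x=[5.2660] v=[-0.9922]
Step 23: x=[5.2090] v=[-0.5699]
Step 24: x=[5.1952] v=[-0.1381]
Step 25: x=[5.2248] v=[0.2960]
First v>=0 after going negative at step 25, time=2.5000

Answer: 2.5000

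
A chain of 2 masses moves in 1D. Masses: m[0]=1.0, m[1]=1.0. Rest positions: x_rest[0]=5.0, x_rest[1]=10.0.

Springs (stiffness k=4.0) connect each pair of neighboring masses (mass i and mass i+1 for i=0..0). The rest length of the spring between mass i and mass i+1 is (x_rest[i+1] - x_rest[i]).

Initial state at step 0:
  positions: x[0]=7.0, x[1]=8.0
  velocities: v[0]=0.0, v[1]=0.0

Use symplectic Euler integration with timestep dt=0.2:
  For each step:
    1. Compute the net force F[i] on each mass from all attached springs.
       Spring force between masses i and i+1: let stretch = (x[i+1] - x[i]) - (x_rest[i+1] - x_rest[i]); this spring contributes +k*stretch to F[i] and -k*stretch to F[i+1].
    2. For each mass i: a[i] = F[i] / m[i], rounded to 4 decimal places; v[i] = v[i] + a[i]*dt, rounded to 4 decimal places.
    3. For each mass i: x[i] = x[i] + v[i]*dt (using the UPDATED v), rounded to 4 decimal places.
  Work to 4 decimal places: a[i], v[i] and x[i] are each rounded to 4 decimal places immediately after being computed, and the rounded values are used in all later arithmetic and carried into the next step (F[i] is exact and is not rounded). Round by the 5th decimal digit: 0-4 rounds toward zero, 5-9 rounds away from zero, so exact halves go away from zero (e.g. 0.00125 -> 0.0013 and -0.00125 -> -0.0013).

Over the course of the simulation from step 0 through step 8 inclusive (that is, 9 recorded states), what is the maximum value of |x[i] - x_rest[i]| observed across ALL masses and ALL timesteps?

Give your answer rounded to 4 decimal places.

Step 0: x=[7.0000 8.0000] v=[0.0000 0.0000]
Step 1: x=[6.3600 8.6400] v=[-3.2000 3.2000]
Step 2: x=[5.2848 9.7152] v=[-5.3760 5.3760]
Step 3: x=[4.1185 10.8815] v=[-5.8317 5.8317]
Step 4: x=[3.2342 11.7658] v=[-4.4213 4.4213]
Step 5: x=[2.9150 12.0850] v=[-1.5960 1.5960]
Step 6: x=[3.2630 11.7370] v=[1.7400 -1.7400]
Step 7: x=[4.1668 10.8332] v=[4.5192 -4.5192]
Step 8: x=[5.3373 9.6627] v=[5.8523 -5.8523]
Max displacement = 2.0850

Answer: 2.0850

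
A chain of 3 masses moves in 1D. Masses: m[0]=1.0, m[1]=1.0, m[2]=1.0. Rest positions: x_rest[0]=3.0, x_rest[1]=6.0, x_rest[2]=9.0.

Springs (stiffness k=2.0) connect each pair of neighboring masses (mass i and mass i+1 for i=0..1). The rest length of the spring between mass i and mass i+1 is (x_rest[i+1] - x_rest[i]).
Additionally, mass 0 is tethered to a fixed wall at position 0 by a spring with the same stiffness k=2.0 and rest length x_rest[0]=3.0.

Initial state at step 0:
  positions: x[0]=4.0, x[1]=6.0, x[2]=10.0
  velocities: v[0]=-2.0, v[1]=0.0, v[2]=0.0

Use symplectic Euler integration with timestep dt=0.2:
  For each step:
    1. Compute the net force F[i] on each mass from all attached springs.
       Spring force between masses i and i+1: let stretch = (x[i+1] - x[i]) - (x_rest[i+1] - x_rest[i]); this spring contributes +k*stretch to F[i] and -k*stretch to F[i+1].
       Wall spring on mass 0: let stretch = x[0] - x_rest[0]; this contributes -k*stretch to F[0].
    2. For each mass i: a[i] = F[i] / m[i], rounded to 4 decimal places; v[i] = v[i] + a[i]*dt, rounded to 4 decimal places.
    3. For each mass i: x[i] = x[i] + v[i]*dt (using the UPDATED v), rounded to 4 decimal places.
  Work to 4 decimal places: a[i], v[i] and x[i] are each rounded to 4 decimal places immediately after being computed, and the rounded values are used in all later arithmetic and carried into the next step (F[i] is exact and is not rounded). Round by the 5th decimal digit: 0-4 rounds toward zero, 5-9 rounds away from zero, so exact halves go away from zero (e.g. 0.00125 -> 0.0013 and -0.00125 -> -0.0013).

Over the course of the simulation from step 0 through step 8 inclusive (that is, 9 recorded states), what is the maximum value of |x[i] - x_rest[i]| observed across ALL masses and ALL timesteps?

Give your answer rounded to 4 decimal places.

Step 0: x=[4.0000 6.0000 10.0000] v=[-2.0000 0.0000 0.0000]
Step 1: x=[3.4400 6.1600 9.9200] v=[-2.8000 0.8000 -0.4000]
Step 2: x=[2.8224 6.4032 9.7792] v=[-3.0880 1.2160 -0.7040]
Step 3: x=[2.2655 6.6300 9.6083] v=[-2.7846 1.1341 -0.8544]
Step 4: x=[1.8765 6.7459 9.4392] v=[-1.9450 0.5796 -0.8457]
Step 5: x=[1.7269 6.6877 9.2946] v=[-0.7478 -0.2908 -0.7230]
Step 6: x=[1.8361 6.4412 9.1814] v=[0.5458 -1.2324 -0.5658]
Step 7: x=[2.1668 6.0455 9.0890] v=[1.6534 -1.9784 -0.4619]
Step 8: x=[2.6344 5.5830 8.9931] v=[2.3382 -2.3125 -0.4793]
Max displacement = 1.2731

Answer: 1.2731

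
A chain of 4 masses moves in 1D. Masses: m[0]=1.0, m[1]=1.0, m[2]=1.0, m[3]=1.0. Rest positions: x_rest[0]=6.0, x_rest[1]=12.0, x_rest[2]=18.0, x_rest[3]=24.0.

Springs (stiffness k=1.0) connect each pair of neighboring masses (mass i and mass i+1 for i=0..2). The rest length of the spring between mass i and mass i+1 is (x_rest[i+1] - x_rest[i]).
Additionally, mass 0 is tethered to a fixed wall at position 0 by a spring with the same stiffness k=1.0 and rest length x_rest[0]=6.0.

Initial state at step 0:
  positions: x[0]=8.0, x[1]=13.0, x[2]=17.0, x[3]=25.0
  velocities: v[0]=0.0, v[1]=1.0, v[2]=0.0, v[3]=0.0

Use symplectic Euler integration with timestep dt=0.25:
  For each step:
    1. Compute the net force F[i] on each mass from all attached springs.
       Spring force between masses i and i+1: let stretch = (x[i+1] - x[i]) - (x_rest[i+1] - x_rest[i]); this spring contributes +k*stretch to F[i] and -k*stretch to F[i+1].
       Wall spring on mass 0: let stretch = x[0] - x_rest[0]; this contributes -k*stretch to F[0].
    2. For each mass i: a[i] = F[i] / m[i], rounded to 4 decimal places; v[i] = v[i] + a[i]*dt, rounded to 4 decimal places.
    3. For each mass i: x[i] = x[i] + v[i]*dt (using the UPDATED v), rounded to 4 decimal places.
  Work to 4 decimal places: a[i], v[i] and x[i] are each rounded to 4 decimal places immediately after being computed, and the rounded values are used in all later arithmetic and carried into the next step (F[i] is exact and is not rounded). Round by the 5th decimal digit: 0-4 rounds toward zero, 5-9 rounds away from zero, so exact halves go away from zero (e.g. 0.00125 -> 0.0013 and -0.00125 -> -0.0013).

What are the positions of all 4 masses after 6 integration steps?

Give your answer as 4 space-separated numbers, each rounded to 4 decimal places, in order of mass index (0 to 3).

Answer: 5.6451 12.9859 20.1775 23.7430

Derivation:
Step 0: x=[8.0000 13.0000 17.0000 25.0000] v=[0.0000 1.0000 0.0000 0.0000]
Step 1: x=[7.8125 13.1875 17.2500 24.8750] v=[-0.7500 0.7500 1.0000 -0.5000]
Step 2: x=[7.4727 13.2930 17.7227 24.6484] v=[-1.3594 0.4219 1.8906 -0.9063]
Step 3: x=[7.0296 13.3116 18.3514 24.3640] v=[-1.7725 0.0743 2.5146 -1.1377]
Step 4: x=[6.5398 13.2525 19.0409 24.0788] v=[-1.9594 -0.2363 2.7578 -1.1409]
Step 5: x=[6.0608 13.1357 19.6835 23.8537] v=[-1.9162 -0.4674 2.5702 -0.9004]
Step 6: x=[5.6451 12.9859 20.1775 23.7430] v=[-1.6627 -0.5992 1.9758 -0.4430]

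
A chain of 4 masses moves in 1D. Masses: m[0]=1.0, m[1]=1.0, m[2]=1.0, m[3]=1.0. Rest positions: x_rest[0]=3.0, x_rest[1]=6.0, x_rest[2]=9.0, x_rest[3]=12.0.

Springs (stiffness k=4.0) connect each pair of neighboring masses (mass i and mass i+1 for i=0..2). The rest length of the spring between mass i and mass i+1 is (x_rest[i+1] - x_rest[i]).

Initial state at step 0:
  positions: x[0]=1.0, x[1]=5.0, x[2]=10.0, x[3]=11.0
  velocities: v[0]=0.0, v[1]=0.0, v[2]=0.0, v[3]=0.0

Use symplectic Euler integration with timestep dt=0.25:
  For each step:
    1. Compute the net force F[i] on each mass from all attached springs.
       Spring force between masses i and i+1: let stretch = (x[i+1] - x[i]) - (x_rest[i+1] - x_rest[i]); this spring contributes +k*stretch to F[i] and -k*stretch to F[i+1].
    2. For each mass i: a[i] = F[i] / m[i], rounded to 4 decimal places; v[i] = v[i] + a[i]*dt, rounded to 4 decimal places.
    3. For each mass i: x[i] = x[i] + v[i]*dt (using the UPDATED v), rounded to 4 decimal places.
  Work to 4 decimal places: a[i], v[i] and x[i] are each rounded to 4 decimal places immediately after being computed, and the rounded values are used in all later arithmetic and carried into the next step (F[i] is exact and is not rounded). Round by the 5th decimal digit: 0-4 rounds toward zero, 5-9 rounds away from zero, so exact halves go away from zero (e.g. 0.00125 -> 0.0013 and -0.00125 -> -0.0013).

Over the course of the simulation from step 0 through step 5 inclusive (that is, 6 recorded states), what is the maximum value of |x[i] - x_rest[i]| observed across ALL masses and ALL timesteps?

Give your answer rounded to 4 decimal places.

Step 0: x=[1.0000 5.0000 10.0000 11.0000] v=[0.0000 0.0000 0.0000 0.0000]
Step 1: x=[1.2500 5.2500 9.0000 11.5000] v=[1.0000 1.0000 -4.0000 2.0000]
Step 2: x=[1.7500 5.4375 7.6875 12.1250] v=[2.0000 0.7500 -5.2500 2.5000]
Step 3: x=[2.4219 5.2656 6.9219 12.3906] v=[2.6875 -0.6875 -3.0625 1.0625]
Step 4: x=[3.0547 4.7969 7.1094 12.0391] v=[2.5312 -1.8749 0.7499 -1.4062]
Step 5: x=[3.3731 4.4708 7.9512 11.2051] v=[1.2734 -1.3046 3.3671 -3.3359]
Max displacement = 2.0781

Answer: 2.0781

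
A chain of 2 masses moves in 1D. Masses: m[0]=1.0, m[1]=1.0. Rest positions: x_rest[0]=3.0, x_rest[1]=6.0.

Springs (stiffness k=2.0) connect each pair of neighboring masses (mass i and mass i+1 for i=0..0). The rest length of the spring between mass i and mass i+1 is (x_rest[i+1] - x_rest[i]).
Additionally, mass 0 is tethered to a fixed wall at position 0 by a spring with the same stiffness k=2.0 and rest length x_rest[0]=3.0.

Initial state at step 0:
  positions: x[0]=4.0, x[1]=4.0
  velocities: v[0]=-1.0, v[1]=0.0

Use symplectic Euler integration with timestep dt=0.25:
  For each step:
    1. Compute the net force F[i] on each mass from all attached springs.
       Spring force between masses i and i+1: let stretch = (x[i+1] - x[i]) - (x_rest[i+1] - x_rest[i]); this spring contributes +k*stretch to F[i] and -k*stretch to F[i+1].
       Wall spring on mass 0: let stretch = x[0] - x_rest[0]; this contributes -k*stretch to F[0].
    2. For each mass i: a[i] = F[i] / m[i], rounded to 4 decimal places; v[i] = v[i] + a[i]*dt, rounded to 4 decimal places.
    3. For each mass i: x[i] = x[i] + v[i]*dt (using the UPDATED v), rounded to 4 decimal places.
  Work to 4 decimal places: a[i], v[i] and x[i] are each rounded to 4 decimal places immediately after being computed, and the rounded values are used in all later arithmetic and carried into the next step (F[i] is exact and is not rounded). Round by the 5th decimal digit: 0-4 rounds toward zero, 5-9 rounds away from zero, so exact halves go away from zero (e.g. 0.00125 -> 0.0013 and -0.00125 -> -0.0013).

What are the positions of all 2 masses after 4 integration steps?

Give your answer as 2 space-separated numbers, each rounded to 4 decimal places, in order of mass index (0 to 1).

Step 0: x=[4.0000 4.0000] v=[-1.0000 0.0000]
Step 1: x=[3.2500 4.3750] v=[-3.0000 1.5000]
Step 2: x=[2.2344 4.9844] v=[-4.0625 2.4375]
Step 3: x=[1.2832 5.6250] v=[-3.8047 2.5625]
Step 4: x=[0.7144 6.0979] v=[-2.2754 1.8916]

Answer: 0.7144 6.0979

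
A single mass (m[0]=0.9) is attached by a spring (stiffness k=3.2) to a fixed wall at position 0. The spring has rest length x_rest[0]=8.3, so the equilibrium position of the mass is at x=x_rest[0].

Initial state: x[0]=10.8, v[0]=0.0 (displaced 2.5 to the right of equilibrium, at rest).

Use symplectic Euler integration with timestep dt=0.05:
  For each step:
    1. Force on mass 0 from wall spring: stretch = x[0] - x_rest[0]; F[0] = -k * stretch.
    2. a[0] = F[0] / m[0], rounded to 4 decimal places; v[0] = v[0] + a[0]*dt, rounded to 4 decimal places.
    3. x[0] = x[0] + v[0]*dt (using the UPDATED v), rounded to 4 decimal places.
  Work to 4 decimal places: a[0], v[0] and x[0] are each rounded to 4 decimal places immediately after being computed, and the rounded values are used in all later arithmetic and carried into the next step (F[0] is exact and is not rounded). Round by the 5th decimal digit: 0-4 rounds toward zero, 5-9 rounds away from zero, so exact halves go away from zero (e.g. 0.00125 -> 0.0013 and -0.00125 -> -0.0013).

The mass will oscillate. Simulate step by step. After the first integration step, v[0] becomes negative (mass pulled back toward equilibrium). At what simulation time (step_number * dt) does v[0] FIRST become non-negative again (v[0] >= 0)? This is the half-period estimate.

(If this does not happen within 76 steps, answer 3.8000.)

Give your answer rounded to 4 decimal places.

Answer: 1.7000

Derivation:
Step 0: x=[10.8000] v=[0.0000]
Step 1: x=[10.7778] v=[-0.4444]
Step 2: x=[10.7336] v=[-0.8849]
Step 3: x=[10.6677] v=[-1.3175]
Step 4: x=[10.5808] v=[-1.7384]
Step 5: x=[10.4736] v=[-2.1439]
Step 6: x=[10.3471] v=[-2.5303]
Step 7: x=[10.2024] v=[-2.8942]
Step 8: x=[10.0408] v=[-3.2324]
Step 9: x=[9.8637] v=[-3.5419]
Step 10: x=[9.6727] v=[-3.8199]
Step 11: x=[9.4695] v=[-4.0639]
Step 12: x=[9.2559] v=[-4.2718]
Step 13: x=[9.0338] v=[-4.4417]
Step 14: x=[8.8052] v=[-4.5722]
Step 15: x=[8.5721] v=[-4.6620]
Step 16: x=[8.3366] v=[-4.7104]
Step 17: x=[8.1008] v=[-4.7169]
Step 18: x=[7.8667] v=[-4.6815]
Step 19: x=[7.6365] v=[-4.6045]
Step 20: x=[7.4122] v=[-4.4865]
Step 21: x=[7.1958] v=[-4.3287]
Step 22: x=[6.9892] v=[-4.1324]
Step 23: x=[6.7942] v=[-3.8994]
Step 24: x=[6.6126] v=[-3.6317]
Step 25: x=[6.4460] v=[-3.3317]
Step 26: x=[6.2959] v=[-3.0021]
Step 27: x=[6.1636] v=[-2.6458]
Step 28: x=[6.0503] v=[-2.2660]
Step 29: x=[5.9570] v=[-1.8661]
Step 30: x=[5.8845] v=[-1.4496]
Step 31: x=[5.8335] v=[-1.0202]
Step 32: x=[5.8044] v=[-0.5817]
Step 33: x=[5.7975] v=[-0.1380]
Step 34: x=[5.8128] v=[0.3069]
First v>=0 after going negative at step 34, time=1.7000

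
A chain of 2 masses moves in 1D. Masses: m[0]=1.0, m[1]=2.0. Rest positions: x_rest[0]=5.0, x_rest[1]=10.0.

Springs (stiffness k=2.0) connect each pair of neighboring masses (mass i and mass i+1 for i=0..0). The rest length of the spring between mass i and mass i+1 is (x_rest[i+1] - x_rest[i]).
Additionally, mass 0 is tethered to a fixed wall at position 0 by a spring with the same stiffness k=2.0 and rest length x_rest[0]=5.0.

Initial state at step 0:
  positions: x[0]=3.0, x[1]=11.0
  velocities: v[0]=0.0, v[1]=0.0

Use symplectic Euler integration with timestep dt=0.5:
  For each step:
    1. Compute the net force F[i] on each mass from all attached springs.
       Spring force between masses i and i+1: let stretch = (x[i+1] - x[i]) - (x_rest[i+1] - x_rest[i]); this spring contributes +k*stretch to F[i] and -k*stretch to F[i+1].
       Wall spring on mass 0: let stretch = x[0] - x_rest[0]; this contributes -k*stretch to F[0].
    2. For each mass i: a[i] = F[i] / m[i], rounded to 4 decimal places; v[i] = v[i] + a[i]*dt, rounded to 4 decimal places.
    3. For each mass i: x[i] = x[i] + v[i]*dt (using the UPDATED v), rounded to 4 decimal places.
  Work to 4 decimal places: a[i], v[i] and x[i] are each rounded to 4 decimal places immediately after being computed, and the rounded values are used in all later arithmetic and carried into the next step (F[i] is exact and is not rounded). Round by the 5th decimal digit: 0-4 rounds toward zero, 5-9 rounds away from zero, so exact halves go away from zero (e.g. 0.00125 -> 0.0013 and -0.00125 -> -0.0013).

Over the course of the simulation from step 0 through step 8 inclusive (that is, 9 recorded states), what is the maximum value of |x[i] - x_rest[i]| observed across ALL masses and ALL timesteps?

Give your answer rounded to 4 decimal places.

Step 0: x=[3.0000 11.0000] v=[0.0000 0.0000]
Step 1: x=[5.5000 10.2500] v=[5.0000 -1.5000]
Step 2: x=[7.6250 9.5625] v=[4.2500 -1.3750]
Step 3: x=[6.9063 9.6407] v=[-1.4375 0.1563]
Step 4: x=[4.1016 10.2853] v=[-5.6094 1.2891]
Step 5: x=[2.3380 10.6340] v=[-3.5273 0.6973]
Step 6: x=[3.5534 10.1587] v=[2.4307 -0.9507]
Step 7: x=[6.2947 9.2820] v=[5.4826 -1.7534]
Step 8: x=[7.3823 8.9085] v=[2.1752 -0.7471]
Max displacement = 2.6620

Answer: 2.6620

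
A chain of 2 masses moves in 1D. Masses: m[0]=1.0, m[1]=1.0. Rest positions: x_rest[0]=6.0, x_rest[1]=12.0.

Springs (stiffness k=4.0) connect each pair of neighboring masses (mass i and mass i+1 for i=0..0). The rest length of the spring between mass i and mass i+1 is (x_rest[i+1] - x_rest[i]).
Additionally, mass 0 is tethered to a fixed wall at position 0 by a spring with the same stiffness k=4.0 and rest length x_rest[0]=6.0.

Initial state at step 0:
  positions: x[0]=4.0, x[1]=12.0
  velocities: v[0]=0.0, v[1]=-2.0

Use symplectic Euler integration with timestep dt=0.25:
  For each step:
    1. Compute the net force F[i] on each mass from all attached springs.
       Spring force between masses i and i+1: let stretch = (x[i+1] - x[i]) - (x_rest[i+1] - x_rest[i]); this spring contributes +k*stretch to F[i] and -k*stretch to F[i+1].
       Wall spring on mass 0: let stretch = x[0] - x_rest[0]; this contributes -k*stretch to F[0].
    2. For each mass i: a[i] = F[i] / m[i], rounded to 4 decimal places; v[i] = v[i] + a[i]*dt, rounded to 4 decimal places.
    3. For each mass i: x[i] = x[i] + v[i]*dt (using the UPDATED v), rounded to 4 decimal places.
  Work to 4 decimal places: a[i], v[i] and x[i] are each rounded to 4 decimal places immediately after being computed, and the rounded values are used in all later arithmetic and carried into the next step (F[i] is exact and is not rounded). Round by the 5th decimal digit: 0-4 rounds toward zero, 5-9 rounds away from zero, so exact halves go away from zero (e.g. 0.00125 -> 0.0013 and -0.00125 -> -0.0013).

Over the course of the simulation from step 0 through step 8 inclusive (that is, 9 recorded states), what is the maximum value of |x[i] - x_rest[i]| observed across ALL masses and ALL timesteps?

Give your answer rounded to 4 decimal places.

Answer: 2.4375

Derivation:
Step 0: x=[4.0000 12.0000] v=[0.0000 -2.0000]
Step 1: x=[5.0000 11.0000] v=[4.0000 -4.0000]
Step 2: x=[6.2500 10.0000] v=[5.0000 -4.0000]
Step 3: x=[6.8750 9.5625] v=[2.5000 -1.7500]
Step 4: x=[6.4531 9.9531] v=[-1.6875 1.5625]
Step 5: x=[5.2930 10.9687] v=[-4.6406 4.0625]
Step 6: x=[4.2285 12.0654] v=[-4.2579 4.3868]
Step 7: x=[4.0661 12.7029] v=[-0.6495 2.5499]
Step 8: x=[5.0464 12.6812] v=[3.9212 -0.0869]
Max displacement = 2.4375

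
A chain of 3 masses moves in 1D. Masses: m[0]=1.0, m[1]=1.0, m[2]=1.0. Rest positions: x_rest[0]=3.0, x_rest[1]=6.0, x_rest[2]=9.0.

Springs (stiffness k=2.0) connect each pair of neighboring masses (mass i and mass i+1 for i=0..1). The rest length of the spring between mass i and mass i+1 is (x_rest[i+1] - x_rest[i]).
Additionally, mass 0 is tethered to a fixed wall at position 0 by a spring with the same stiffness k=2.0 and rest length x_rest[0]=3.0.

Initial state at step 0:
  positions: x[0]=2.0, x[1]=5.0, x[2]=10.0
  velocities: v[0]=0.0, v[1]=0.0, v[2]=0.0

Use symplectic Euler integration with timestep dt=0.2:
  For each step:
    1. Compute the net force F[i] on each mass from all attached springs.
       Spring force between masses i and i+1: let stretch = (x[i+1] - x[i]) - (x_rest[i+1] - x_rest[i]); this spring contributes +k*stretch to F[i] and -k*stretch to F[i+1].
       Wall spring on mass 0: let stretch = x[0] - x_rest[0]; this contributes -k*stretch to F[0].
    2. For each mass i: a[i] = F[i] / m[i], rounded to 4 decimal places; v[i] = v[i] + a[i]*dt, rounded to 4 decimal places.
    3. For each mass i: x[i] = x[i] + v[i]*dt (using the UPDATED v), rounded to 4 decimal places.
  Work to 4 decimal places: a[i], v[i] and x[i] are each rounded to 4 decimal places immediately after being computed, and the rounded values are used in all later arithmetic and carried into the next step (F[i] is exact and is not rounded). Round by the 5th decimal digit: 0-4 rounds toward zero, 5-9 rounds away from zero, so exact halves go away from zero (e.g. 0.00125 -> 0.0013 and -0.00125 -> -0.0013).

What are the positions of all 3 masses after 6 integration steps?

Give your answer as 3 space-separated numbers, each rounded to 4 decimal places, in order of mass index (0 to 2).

Answer: 3.5060 6.6493 8.0851

Derivation:
Step 0: x=[2.0000 5.0000 10.0000] v=[0.0000 0.0000 0.0000]
Step 1: x=[2.0800 5.1600 9.8400] v=[0.4000 0.8000 -0.8000]
Step 2: x=[2.2400 5.4480 9.5456] v=[0.8000 1.4400 -1.4720]
Step 3: x=[2.4774 5.8072 9.1634] v=[1.1872 1.7958 -1.9110]
Step 4: x=[2.7830 6.1685 8.7527] v=[1.5282 1.8064 -2.0535]
Step 5: x=[3.1368 6.4657 8.3753] v=[1.7692 1.4859 -1.8872]
Step 6: x=[3.5060 6.6493 8.0851] v=[1.8460 0.9182 -1.4510]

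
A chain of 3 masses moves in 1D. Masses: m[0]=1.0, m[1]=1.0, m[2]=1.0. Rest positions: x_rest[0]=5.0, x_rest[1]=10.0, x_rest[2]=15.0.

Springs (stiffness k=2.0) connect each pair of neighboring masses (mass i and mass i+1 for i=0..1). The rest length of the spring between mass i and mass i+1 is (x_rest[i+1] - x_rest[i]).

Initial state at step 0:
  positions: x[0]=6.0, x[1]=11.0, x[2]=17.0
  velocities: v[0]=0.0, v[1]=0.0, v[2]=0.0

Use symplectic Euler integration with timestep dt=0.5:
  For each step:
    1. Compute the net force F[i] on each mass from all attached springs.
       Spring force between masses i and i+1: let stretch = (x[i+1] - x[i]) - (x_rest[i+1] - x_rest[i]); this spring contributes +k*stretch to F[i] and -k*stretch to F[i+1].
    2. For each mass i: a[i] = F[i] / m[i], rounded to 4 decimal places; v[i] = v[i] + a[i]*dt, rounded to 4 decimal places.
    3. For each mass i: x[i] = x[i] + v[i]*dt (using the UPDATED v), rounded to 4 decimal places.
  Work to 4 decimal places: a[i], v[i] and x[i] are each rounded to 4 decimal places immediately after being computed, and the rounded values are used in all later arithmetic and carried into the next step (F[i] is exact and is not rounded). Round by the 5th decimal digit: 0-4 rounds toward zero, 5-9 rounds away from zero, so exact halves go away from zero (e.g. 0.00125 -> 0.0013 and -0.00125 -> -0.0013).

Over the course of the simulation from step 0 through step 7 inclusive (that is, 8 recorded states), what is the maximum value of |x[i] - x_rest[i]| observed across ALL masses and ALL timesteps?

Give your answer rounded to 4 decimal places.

Answer: 2.0625

Derivation:
Step 0: x=[6.0000 11.0000 17.0000] v=[0.0000 0.0000 0.0000]
Step 1: x=[6.0000 11.5000 16.5000] v=[0.0000 1.0000 -1.0000]
Step 2: x=[6.2500 11.7500 16.0000] v=[0.5000 0.5000 -1.0000]
Step 3: x=[6.7500 11.3750 15.8750] v=[1.0000 -0.7500 -0.2500]
Step 4: x=[7.0625 10.9375 16.0000] v=[0.6250 -0.8750 0.2500]
Step 5: x=[6.8125 11.0938 16.0938] v=[-0.5000 0.3125 0.1875]
Step 6: x=[6.2032 11.6094 16.1876] v=[-1.2187 1.0312 0.1875]
Step 7: x=[5.7970 11.7110 16.4923] v=[-0.8125 0.2032 0.6093]
Max displacement = 2.0625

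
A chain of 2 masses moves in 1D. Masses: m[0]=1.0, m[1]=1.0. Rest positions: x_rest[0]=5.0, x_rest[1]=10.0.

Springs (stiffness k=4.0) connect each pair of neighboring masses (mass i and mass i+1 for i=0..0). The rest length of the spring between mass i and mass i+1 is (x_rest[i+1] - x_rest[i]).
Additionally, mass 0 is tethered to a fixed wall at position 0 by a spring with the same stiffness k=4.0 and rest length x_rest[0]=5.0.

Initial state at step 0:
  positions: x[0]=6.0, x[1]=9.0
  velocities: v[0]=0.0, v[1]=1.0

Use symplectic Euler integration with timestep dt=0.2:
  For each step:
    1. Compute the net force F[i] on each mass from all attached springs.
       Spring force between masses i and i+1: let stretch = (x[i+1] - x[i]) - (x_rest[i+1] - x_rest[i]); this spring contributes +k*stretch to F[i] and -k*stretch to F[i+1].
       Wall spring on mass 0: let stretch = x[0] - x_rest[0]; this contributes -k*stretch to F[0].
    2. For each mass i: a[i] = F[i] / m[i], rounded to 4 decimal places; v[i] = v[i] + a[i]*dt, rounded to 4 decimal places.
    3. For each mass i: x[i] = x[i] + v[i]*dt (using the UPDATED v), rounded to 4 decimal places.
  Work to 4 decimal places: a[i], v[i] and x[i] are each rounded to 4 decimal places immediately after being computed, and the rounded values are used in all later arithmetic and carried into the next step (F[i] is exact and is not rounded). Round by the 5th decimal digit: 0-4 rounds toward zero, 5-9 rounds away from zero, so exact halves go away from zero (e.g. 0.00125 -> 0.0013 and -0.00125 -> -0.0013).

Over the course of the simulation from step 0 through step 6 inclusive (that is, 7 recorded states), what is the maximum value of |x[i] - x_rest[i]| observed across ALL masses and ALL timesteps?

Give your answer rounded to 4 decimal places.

Answer: 1.1678

Derivation:
Step 0: x=[6.0000 9.0000] v=[0.0000 1.0000]
Step 1: x=[5.5200 9.5200] v=[-2.4000 2.6000]
Step 2: x=[4.7968 10.2000] v=[-3.6160 3.4000]
Step 3: x=[4.1706 10.8155] v=[-3.1309 3.0774]
Step 4: x=[3.9403 11.1678] v=[-1.1515 1.7615]
Step 5: x=[4.2360 11.1637] v=[1.4783 -0.0205]
Step 6: x=[4.9623 10.8512] v=[3.6317 -1.5627]
Max displacement = 1.1678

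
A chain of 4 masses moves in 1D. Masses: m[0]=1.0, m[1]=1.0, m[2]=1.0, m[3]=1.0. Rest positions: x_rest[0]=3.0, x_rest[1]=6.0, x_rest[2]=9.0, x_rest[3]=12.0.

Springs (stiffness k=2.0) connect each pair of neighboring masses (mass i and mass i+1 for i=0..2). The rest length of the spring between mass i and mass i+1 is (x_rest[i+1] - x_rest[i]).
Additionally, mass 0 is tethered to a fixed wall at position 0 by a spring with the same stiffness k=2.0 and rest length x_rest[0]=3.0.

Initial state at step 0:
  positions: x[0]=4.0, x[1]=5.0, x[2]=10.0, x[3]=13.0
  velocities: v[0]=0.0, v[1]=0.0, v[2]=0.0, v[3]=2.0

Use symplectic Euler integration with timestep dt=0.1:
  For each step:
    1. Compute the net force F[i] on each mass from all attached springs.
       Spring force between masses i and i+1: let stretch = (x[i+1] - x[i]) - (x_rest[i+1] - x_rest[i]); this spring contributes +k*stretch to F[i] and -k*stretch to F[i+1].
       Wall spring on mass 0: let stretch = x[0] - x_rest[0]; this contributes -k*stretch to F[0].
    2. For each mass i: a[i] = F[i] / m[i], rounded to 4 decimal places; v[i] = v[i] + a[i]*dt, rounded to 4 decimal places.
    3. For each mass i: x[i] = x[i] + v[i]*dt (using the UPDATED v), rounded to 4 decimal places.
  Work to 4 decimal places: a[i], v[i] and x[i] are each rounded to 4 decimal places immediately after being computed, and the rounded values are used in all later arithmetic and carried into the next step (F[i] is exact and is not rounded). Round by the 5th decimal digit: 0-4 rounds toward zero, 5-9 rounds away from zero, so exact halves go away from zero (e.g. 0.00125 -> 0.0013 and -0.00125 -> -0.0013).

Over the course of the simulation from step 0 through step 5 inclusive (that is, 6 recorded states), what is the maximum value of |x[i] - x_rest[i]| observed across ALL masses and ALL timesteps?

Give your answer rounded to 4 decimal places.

Answer: 1.8975

Derivation:
Step 0: x=[4.0000 5.0000 10.0000 13.0000] v=[0.0000 0.0000 0.0000 2.0000]
Step 1: x=[3.9400 5.0800 9.9600 13.2000] v=[-0.6000 0.8000 -0.4000 2.0000]
Step 2: x=[3.8240 5.2348 9.8872 13.3952] v=[-1.1600 1.5480 -0.7280 1.9520]
Step 3: x=[3.6597 5.4544 9.7915 13.5802] v=[-1.6426 2.1963 -0.9569 1.8504]
Step 4: x=[3.4581 5.7249 9.6848 13.7495] v=[-2.0156 2.7048 -1.0666 1.6927]
Step 5: x=[3.2327 6.0292 9.5802 13.8975] v=[-2.2539 3.0434 -1.0456 1.4798]
Max displacement = 1.8975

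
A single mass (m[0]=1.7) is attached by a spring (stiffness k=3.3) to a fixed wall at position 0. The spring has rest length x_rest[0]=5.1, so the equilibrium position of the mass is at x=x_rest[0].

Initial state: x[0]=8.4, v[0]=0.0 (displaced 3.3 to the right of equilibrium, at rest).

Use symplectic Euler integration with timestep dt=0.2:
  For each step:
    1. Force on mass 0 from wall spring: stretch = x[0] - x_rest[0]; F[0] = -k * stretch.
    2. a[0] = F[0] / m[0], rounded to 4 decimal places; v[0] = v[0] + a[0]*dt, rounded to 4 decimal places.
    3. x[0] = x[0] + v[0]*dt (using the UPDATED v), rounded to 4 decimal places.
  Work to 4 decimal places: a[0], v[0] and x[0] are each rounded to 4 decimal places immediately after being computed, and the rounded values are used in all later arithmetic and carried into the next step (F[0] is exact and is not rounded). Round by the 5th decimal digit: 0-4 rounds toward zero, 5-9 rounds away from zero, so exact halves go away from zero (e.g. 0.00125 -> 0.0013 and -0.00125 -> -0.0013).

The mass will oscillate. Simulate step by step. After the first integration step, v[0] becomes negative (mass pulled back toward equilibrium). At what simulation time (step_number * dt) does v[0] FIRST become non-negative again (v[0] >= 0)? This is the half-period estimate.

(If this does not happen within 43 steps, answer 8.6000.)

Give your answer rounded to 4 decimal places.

Step 0: x=[8.4000] v=[0.0000]
Step 1: x=[8.1438] v=[-1.2812]
Step 2: x=[7.6512] v=[-2.4629]
Step 3: x=[6.9605] v=[-3.4534]
Step 4: x=[6.1254] v=[-4.1757]
Step 5: x=[5.2106] v=[-4.5738]
Step 6: x=[4.2873] v=[-4.6167]
Step 7: x=[3.4271] v=[-4.3012]
Step 8: x=[2.6968] v=[-3.6517]
Step 9: x=[2.1531] v=[-2.7187]
Step 10: x=[1.8382] v=[-1.5746]
Step 11: x=[1.7765] v=[-0.3083]
Step 12: x=[1.9729] v=[0.9820]
First v>=0 after going negative at step 12, time=2.4000

Answer: 2.4000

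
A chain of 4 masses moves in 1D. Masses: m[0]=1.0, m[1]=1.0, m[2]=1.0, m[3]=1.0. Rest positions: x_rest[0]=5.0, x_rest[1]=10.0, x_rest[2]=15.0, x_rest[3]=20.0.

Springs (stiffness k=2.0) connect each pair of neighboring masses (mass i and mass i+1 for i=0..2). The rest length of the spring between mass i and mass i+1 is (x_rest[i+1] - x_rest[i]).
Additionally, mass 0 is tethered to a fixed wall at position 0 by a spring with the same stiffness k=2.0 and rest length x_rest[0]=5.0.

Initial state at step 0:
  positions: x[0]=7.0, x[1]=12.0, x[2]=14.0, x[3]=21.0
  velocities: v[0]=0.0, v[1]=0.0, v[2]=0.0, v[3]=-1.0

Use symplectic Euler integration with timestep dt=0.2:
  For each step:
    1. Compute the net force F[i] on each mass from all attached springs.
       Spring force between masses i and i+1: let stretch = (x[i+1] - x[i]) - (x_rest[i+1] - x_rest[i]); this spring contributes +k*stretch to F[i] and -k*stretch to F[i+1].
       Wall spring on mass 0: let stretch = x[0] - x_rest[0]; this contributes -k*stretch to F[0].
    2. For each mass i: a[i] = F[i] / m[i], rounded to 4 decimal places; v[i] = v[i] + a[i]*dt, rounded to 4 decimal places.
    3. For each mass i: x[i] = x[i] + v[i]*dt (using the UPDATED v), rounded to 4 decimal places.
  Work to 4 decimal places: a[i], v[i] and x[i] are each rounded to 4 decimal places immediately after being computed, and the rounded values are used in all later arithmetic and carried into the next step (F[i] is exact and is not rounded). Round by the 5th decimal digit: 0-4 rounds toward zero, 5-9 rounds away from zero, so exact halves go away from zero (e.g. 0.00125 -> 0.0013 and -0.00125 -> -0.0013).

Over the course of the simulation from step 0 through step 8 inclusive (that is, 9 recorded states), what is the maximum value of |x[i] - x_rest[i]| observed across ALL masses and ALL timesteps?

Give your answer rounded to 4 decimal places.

Step 0: x=[7.0000 12.0000 14.0000 21.0000] v=[0.0000 0.0000 0.0000 -1.0000]
Step 1: x=[6.8400 11.7600 14.4000 20.6400] v=[-0.8000 -1.2000 2.0000 -1.8000]
Step 2: x=[6.5264 11.3376 15.0880 20.1808] v=[-1.5680 -2.1120 3.4400 -2.2960]
Step 3: x=[6.0756 10.8303 15.8834 19.7142] v=[-2.2541 -2.5363 3.9770 -2.3331]
Step 4: x=[5.5191 10.3469 16.5810 19.3411] v=[-2.7825 -2.4169 3.4881 -1.8654]
Step 5: x=[4.9073 9.9760 17.0007 19.1472] v=[-3.0590 -1.8544 2.0985 -0.9694]
Step 6: x=[4.3084 9.7616 17.0301 19.1816] v=[-2.9944 -1.0720 0.1472 0.1720]
Step 7: x=[3.8011 9.6924 16.6502 19.4439] v=[-2.5365 -0.3459 -1.8996 1.3114]
Step 8: x=[3.4610 9.7085 15.9372 19.8827] v=[-1.7004 0.0807 -3.5652 2.1939]
Max displacement = 2.0301

Answer: 2.0301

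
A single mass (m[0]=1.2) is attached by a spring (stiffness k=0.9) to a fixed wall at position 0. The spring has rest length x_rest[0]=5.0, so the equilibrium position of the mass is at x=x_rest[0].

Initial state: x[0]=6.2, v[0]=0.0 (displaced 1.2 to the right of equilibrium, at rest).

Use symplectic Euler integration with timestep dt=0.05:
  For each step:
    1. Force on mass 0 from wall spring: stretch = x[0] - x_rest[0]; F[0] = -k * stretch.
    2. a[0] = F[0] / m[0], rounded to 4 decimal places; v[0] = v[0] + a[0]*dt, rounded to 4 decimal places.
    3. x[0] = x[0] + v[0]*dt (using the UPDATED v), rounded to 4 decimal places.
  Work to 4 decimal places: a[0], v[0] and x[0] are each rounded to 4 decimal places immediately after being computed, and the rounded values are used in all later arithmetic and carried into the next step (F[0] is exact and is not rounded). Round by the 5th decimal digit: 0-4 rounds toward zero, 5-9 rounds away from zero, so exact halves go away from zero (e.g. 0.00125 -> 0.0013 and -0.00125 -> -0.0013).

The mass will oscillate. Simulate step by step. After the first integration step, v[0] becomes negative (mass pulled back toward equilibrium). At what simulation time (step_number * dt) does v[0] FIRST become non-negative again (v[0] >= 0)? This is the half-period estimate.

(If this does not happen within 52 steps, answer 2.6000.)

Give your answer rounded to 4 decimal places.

Answer: 2.6000

Derivation:
Step 0: x=[6.2000] v=[0.0000]
Step 1: x=[6.1978] v=[-0.0450]
Step 2: x=[6.1933] v=[-0.0899]
Step 3: x=[6.1866] v=[-0.1347]
Step 4: x=[6.1776] v=[-0.1792]
Step 5: x=[6.1664] v=[-0.2234]
Step 6: x=[6.1530] v=[-0.2671]
Step 7: x=[6.1375] v=[-0.3103]
Step 8: x=[6.1199] v=[-0.3530]
Step 9: x=[6.1002] v=[-0.3950]
Step 10: x=[6.0784] v=[-0.4363]
Step 11: x=[6.0546] v=[-0.4767]
Step 12: x=[6.0288] v=[-0.5163]
Step 13: x=[6.0011] v=[-0.5549]
Step 14: x=[5.9715] v=[-0.5924]
Step 15: x=[5.9401] v=[-0.6288]
Step 16: x=[5.9069] v=[-0.6641]
Step 17: x=[5.8720] v=[-0.6981]
Step 18: x=[5.8355] v=[-0.7308]
Step 19: x=[5.7974] v=[-0.7621]
Step 20: x=[5.7578] v=[-0.7920]
Step 21: x=[5.7168] v=[-0.8204]
Step 22: x=[5.6744] v=[-0.8473]
Step 23: x=[5.6308] v=[-0.8726]
Step 24: x=[5.5860] v=[-0.8963]
Step 25: x=[5.5401] v=[-0.9183]
Step 26: x=[5.4932] v=[-0.9386]
Step 27: x=[5.4453] v=[-0.9571]
Step 28: x=[5.3966] v=[-0.9738]
Step 29: x=[5.3472] v=[-0.9887]
Step 30: x=[5.2971] v=[-1.0017]
Step 31: x=[5.2465] v=[-1.0128]
Step 32: x=[5.1954] v=[-1.0220]
Step 33: x=[5.1439] v=[-1.0293]
Step 34: x=[5.0922] v=[-1.0347]
Step 35: x=[5.0403] v=[-1.0382]
Step 36: x=[4.9883] v=[-1.0397]
Step 37: x=[4.9363] v=[-1.0393]
Step 38: x=[4.8845] v=[-1.0369]
Step 39: x=[4.8329] v=[-1.0326]
Step 40: x=[4.7816] v=[-1.0263]
Step 41: x=[4.7307] v=[-1.0181]
Step 42: x=[4.6803] v=[-1.0080]
Step 43: x=[4.6305] v=[-0.9960]
Step 44: x=[4.5814] v=[-0.9821]
Step 45: x=[4.5331] v=[-0.9664]
Step 46: x=[4.4857] v=[-0.9489]
Step 47: x=[4.4392] v=[-0.9296]
Step 48: x=[4.3938] v=[-0.9086]
Step 49: x=[4.3495] v=[-0.8859]
Step 50: x=[4.3064] v=[-0.8615]
Step 51: x=[4.2646] v=[-0.8355]
Step 52: x=[4.2242] v=[-0.8079]
v[0] did not become non-negative within 52 steps; using fallback time=2.6000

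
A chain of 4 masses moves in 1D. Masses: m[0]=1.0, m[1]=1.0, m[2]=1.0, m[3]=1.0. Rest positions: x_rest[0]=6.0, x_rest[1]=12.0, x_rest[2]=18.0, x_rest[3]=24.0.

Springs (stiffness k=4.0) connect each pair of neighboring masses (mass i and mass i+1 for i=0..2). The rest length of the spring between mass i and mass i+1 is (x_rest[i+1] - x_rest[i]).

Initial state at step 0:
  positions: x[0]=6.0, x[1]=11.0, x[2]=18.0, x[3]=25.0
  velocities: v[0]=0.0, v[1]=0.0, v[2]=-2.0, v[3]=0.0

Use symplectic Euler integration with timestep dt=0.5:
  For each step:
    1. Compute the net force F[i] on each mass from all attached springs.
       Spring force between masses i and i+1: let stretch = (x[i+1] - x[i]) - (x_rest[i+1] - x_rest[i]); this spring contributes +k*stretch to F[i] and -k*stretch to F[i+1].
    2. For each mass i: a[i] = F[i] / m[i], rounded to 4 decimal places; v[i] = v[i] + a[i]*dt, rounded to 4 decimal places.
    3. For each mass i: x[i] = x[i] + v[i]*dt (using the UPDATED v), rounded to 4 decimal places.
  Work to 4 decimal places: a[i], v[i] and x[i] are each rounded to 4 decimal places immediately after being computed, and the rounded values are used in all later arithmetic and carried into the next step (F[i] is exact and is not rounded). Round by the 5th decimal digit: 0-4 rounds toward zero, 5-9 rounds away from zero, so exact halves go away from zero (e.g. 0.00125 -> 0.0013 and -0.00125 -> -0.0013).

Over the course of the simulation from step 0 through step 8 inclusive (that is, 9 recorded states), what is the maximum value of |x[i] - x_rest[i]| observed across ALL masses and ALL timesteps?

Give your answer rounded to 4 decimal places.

Answer: 3.0000

Derivation:
Step 0: x=[6.0000 11.0000 18.0000 25.0000] v=[0.0000 0.0000 -2.0000 0.0000]
Step 1: x=[5.0000 13.0000 17.0000 24.0000] v=[-2.0000 4.0000 -2.0000 -2.0000]
Step 2: x=[6.0000 11.0000 19.0000 22.0000] v=[2.0000 -4.0000 4.0000 -4.0000]
Step 3: x=[6.0000 12.0000 16.0000 23.0000] v=[0.0000 2.0000 -6.0000 2.0000]
Step 4: x=[6.0000 11.0000 16.0000 23.0000] v=[0.0000 -2.0000 0.0000 0.0000]
Step 5: x=[5.0000 10.0000 18.0000 22.0000] v=[-2.0000 -2.0000 4.0000 -2.0000]
Step 6: x=[3.0000 12.0000 16.0000 23.0000] v=[-4.0000 4.0000 -4.0000 2.0000]
Step 7: x=[4.0000 9.0000 17.0000 23.0000] v=[2.0000 -6.0000 2.0000 0.0000]
Step 8: x=[4.0000 9.0000 16.0000 23.0000] v=[0.0000 0.0000 -2.0000 0.0000]
Max displacement = 3.0000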